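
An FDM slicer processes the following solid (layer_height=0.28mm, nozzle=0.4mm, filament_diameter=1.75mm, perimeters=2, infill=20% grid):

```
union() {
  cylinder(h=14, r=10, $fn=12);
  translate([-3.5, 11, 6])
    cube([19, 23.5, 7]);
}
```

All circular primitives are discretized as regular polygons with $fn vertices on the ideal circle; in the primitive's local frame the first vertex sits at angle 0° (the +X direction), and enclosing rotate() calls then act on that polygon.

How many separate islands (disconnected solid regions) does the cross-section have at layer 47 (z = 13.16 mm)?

1

At z = 13.16 mm: the r=10 cylinder contributes a regular 12-gon of circumradius 10; the cube at (-3.5, 11) does not reach this height (z outside [6, 13]); Combining (union): only the r=10 cylinder is present, so the union is just that shape — 1 connected region. Overall, the cross-section is a single solid region. Island count = 1.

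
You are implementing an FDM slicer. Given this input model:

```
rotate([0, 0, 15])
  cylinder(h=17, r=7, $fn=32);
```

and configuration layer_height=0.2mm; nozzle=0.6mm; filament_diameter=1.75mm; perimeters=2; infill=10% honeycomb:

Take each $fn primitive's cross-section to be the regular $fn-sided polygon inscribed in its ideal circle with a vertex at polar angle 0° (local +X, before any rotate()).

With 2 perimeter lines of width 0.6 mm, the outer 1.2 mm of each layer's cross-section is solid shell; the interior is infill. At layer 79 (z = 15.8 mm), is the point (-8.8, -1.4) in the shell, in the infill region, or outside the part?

At z = 15.8 mm: the cylinder: section is a regular 32-gon, circumradius r=7; (rotated 15° about Z; rotation is an isometry so areas/perimeters/island counts are preserved). Overall, the cross-section is a single solid region. Undo the 15° rotation: the query point maps to (-8.862, 0.925) in the un-rotated model frame. The nearest boundary edge runs (-6.87, 1.37)→(-7.00, 0.00); distance from the point to it = 1.94 mm. The point is not inside any of the regions above, so it lies outside the cross-section (1.94 mm from the nearest boundary).

outside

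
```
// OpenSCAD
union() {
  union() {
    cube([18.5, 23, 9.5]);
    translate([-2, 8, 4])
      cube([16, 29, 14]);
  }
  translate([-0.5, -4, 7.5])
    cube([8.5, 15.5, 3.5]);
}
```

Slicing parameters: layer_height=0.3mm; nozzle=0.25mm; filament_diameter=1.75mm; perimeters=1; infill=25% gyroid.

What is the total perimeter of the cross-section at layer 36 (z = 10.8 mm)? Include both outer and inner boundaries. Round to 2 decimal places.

At z = 10.8 mm: the cube is not intersected at this z (z outside [0, 9.5]); the cube at (-2, 8) is present — its section is the full 16×29 rectangle (perimeter 90.00 mm); Combining (union): only the 16×29 cube at (-2, 8) is present, so the union is just that shape — boundary = 90.00 mm; the cube at (-0.5, -4) is present — its section is the full 8.5×15.5 rectangle (perimeter 48.00 mm); Taking the union: the regions partially overlap (shared area 29.75 mm²), so the edge portions inside another operand are dropped and the merged outline is re-measured after clipping — boundary = 114.00 mm. Overall, the cross-section is a single solid region. Total boundary length (outer) = 114.00 mm.

114.00 mm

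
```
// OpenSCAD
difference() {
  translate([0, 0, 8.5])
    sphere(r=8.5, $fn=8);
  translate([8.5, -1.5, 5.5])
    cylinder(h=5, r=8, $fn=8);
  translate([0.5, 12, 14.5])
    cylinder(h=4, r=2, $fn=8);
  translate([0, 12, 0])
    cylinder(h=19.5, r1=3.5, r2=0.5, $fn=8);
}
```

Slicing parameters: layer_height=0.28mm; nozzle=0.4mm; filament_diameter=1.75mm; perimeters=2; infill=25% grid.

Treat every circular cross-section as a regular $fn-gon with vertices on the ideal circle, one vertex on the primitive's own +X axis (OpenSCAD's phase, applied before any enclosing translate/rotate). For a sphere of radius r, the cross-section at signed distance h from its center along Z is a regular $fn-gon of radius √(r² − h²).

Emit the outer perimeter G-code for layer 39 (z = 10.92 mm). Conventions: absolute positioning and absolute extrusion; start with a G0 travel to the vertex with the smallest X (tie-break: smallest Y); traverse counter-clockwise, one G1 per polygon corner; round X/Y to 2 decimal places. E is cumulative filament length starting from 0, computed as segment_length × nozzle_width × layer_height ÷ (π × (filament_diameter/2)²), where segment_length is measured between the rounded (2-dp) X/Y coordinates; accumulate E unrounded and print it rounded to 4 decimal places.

At z = 10.92 mm: the r=8.5 sphere slices to a regular 8-gon of circumradius 8.148 (√(r²−h²) with h=2.42 from center); the cylinder at (8.5, -1.5) does not reach this height (z outside [5.5, 10.5]); the cylinder at (0.5, 12) is absent (z outside [14.5, 18.5]); the cone at (0, 12) contributes a regular 8-gon of circumradius 1.820 (interpolated between r1=3.5 and r2=0.5 at t=0.560); Subtracting the remaining from the first: starting from the r=8.5 sphere, the cone at (0, 12) misses the remaining region (no effect) — 1 connected region. The outline is a single polygon with 8 vertices. Extrusion per mm of travel: 0.4 × 0.28 / (π × 0.875²) = 0.046564. Accumulating E over each segment gives final E = 2.3231.

G0 X-8.15 Y0.00 Z10.92
G1 X-5.76 Y-5.76 E0.2904
G1 X0.00 Y-8.15 E0.5808
G1 X5.76 Y-5.76 E0.8711
G1 X8.15 Y0.00 E1.1615
G1 X5.76 Y5.76 E1.4519
G1 X0.00 Y8.15 E1.7423
G1 X-5.76 Y5.76 E2.0327
G1 X-8.15 Y0.00 E2.3231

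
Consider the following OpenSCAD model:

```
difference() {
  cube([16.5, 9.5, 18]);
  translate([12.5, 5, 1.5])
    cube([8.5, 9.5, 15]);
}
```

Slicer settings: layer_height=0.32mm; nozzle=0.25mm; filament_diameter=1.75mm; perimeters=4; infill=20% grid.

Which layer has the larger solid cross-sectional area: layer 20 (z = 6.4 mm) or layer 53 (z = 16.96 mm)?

Layer 20 (z = 6.4): the 16.5×9.5 cube contributes its full rectangle (area 156.75 mm²); the 8.5×9.5 cube at (12.5, 5) contributes its full rectangle (area 80.75 mm²); After the difference (first − rest): starting from the 16.5×9.5 cube (156.75 mm²), the 8.5×9.5 cube at (12.5, 5) partially overlaps it — only the 18.00 mm² overlap (of its 80.75 mm²) is removed, clipping the outline — area = 138.75 mm². So its area = 138.75 mm². Layer 53 (z = 16.96): the cube is present — its section is the full 16.5×9.5 rectangle (area 156.75 mm²); the cube at (12.5, 5) is not intersected at this z (z outside [1.5, 16.5]); Taking the first minus the rest: none of the subtracted shapes is present at this height, so the 16.5×9.5 cube is unchanged — area = 156.75 mm². So its area = 156.75 mm². Layer 53 is larger (156.75 vs 138.75 mm²).

layer 53 (z = 16.96 mm)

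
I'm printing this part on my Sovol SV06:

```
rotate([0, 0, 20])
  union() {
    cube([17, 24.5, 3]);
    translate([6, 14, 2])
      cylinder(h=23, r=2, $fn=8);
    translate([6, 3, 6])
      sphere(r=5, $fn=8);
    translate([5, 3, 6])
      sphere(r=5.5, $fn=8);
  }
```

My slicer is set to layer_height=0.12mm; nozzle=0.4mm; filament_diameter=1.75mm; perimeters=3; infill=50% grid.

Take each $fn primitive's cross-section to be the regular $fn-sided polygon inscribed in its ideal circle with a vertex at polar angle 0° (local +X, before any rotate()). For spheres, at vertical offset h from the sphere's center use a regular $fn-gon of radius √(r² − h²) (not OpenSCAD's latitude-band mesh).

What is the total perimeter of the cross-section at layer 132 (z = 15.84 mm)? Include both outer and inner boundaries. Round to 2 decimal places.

At z = 15.84 mm: the cube does not reach this height (z outside [0, 3]); the r=2 cylinder at (6, 14) gives a regular 8-gon of circumradius 2 (constant along its height) (perimeter = 2·8·2.000·sin(180°/8) = 12.25 mm); the sphere at (6, 3) is not intersected at this z (|z−center|=9.840 > r=5); the sphere at (5, 3) is not intersected at this z (|z−center|=9.840 > r=5.5); Merging all regions: only the r=2 cylinder at (6, 14) is present, so the union is just that shape — boundary = 12.25 mm; (whole slice rotated 20° about Z — lengths, areas and connectivity unchanged). Overall, the cross-section is a single solid region. Total boundary length (outer) = 12.25 mm.

12.25 mm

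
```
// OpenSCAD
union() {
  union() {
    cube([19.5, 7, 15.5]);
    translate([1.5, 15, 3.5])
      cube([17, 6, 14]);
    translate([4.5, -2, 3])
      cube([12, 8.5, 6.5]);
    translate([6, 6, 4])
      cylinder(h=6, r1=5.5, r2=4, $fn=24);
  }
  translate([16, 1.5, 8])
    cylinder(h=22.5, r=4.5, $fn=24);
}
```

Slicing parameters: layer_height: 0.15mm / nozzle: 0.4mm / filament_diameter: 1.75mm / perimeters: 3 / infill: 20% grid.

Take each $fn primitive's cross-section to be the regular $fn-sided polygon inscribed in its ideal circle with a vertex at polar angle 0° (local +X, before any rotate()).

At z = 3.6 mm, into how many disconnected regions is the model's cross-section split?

At z = 3.6 mm: the 19.5×7 cube contributes its full rectangle; the 17×6 cube at (1.5, 15) contributes its full rectangle; the 12×8.5 cube at (4.5, -2) contributes its full rectangle; the cone at (6, 6) does not reach this height (z outside [4, 10]); Combining (union): the regions partially overlap (shared area 78.00 mm²), so overlapping operands fuse into one piece — 2 connected regions; the cylinder at (16, 1.5) is not intersected at this z (z outside [8, 30.5]); Combining (union): only that combined region is present, so the union is just that shape — 2 connected regions. The result has 2 disconnected regions.

2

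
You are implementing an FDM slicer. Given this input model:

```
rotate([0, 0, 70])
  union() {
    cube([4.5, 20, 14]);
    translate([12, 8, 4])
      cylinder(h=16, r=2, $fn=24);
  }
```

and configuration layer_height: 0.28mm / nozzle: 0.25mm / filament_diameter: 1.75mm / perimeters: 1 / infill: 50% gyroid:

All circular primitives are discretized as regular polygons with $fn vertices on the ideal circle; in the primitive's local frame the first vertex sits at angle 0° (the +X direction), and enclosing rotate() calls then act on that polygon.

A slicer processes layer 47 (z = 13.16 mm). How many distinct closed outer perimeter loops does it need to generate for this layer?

At z = 13.16 mm: the cube (footprint 4.5×20) is included at this height; the r=2 cylinder at (12, 8) gives a regular 24-gon of circumradius 2 (constant along its height); Merging all regions: the 2 present regions are separate (no shared area or edge), so areas and boundary lengths simply add and each stays a separate island — 2 connected regions; (whole slice rotated 70° about Z — lengths, areas and connectivity unchanged). The result has 2 disconnected regions.

2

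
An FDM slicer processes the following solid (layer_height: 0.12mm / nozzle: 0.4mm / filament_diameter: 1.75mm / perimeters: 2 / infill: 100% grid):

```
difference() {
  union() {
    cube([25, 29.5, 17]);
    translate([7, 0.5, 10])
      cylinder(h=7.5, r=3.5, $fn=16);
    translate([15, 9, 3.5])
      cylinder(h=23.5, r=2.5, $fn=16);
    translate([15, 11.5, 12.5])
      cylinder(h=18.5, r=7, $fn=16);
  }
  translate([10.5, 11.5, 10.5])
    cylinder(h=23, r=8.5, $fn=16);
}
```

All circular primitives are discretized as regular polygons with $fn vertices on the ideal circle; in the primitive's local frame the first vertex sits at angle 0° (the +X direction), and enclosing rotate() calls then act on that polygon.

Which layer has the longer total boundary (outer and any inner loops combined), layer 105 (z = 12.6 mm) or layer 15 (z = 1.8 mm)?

layer 105 (z = 12.6 mm)

Layer 105 (z = 12.6): the cube (footprint 25×29.5) is included at this height (perimeter 109.00 mm); the cylinder at (7, 0.5): section is a regular 16-gon, circumradius r=3.5 (perimeter = 2·16·3.500·sin(180°/16) = 21.85 mm); the r=2.5 cylinder at (15, 9) contributes a regular 16-gon of circumradius 2.5 (perimeter = 2·16·2.500·sin(180°/16) = 15.61 mm); the r=7 cylinder at (15, 11.5) gives a regular 16-gon of circumradius 7 (constant along its height) (perimeter = 2·16·7.000·sin(180°/16) = 43.70 mm); Taking the union: the regions partially overlap (shared area 191.35 mm²), so the edge portions inside another operand are dropped and the merged outline is re-measured after clipping — boundary = 112.10 mm; the r=8.5 cylinder at (10.5, 11.5) contributes a regular 16-gon of circumradius 8.5 (perimeter = 2·16·8.500·sin(180°/16) = 53.06 mm); Taking the first minus the rest: starting from that combined region, the r=8.5 cylinder at (10.5, 11.5) lies wholly inside it (removes its full 221.19 mm² and its 53.06 mm outline becomes a hole wall) — boundary (outer + 1 inner loop) = 165.17 mm. So its perimeter = 165.17 mm. Layer 15 (z = 1.8): the cube is present — its section is the full 25×29.5 rectangle (perimeter 109.00 mm); the cylinder at (7, 0.5) does not reach this height (z outside [10, 17.5]); the cylinder at (15, 9) is not intersected at this z (z outside [3.5, 27]); the cylinder at (15, 11.5) does not reach this height (z outside [12.5, 31]); Combining (union): only the 25×29.5 cube is present, so the union is just that shape — boundary = 109.00 mm; the cylinder at (10.5, 11.5) does not reach this height (z outside [10.5, 33.5]); After the difference (first − rest): none of the subtracted shapes is present at this height, so the result so far is unchanged — boundary = 109.00 mm. So its perimeter = 109.00 mm. Layer 105 is larger (165.17 vs 109.00 mm).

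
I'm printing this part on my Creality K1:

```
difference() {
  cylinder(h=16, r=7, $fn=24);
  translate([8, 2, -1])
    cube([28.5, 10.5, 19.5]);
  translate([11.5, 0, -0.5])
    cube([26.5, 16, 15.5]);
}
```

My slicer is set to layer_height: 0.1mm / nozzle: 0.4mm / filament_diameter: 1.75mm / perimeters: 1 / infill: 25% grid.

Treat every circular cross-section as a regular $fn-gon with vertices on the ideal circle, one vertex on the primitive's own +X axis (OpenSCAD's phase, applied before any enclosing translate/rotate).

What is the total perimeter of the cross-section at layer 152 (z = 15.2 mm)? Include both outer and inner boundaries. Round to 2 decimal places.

At z = 15.2 mm: the r=7 cylinder contributes a regular 24-gon of circumradius 7 (perimeter = 2·24·7.000·sin(180°/24) = 43.86 mm); the 28.5×10.5 cube at (8, 2) contributes its full rectangle (perimeter 78.00 mm); the cube at (11.5, 0) is not intersected at this z (z outside [-0.5, 15]); Subtracting the remaining from the first: starting from the r=7 cylinder, the 28.5×10.5 cube at (8, 2) misses the remaining region (no effect) — boundary = 43.86 mm. Overall, the cross-section is a single solid region. Total boundary length (outer) = 43.86 mm.

43.86 mm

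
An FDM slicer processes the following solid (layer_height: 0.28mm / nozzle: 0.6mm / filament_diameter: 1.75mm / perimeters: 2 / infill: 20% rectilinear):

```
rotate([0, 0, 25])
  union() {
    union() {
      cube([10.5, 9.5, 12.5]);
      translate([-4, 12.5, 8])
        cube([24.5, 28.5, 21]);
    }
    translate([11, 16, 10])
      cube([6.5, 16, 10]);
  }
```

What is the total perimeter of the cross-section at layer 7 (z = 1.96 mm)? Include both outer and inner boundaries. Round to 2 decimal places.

40.00 mm

At z = 1.96 mm: the cube is present — its section is the full 10.5×9.5 rectangle (perimeter 40.00 mm); the cube at (-4, 12.5) is not intersected at this z (z outside [8, 29]); Combining (union): only the 10.5×9.5 cube is present, so the union is just that shape — boundary = 40.00 mm; the cube at (11, 16) does not reach this height (z outside [10, 20]); Taking the union: only the result so far is present, so the union is just that shape — boundary = 40.00 mm; (rotated 25° about Z; rotation is an isometry so areas/perimeters/island counts are preserved). Overall, the cross-section is a single solid region. Total boundary length (outer) = 40.00 mm.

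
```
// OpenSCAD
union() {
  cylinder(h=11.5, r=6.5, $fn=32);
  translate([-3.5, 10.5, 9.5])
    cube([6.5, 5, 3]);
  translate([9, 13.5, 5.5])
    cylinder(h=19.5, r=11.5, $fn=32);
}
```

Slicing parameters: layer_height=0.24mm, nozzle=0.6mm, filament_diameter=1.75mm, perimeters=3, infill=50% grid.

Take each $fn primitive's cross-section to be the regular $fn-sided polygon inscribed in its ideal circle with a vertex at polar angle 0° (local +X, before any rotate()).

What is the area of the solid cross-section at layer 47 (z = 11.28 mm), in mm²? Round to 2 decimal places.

At z = 11.28 mm: the r=6.5 cylinder gives a regular 32-gon of circumradius 6.5 (constant along its height) (area = (32/2)·6.500²·sin(360°/32) = 131.88 mm²); the cube at (-3.5, 10.5) (footprint 6.5×5) is included at this height (area 32.50 mm²); the r=11.5 cylinder at (9, 13.5) gives a regular 32-gon of circumradius 11.5 (constant along its height) (area = (32/2)·11.500²·sin(360°/32) = 412.81 mm²); Merging all regions: the regions partially overlap — summed areas 577.19 mm² minus the doubly-counted overlap 35.25 mm² gives 541.94 mm² — area = 541.94 mm². Overall, the cross-section is a single solid region. Net area = 541.94 mm².

541.94 mm²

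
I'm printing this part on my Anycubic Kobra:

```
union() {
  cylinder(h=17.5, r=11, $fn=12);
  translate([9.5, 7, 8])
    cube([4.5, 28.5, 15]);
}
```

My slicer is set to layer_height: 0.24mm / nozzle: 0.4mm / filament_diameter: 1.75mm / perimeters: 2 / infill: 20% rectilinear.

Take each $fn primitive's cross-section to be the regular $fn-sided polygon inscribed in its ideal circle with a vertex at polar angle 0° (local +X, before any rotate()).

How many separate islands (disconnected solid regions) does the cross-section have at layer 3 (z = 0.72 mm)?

At z = 0.72 mm: the r=11 cylinder contributes a regular 12-gon of circumradius 11; the cube at (9.5, 7) is absent (z outside [8, 23]); Taking the union: only the r=11 cylinder is present, so the union is just that shape — 1 connected region. Overall, the cross-section is a single solid region. Island count = 1.

1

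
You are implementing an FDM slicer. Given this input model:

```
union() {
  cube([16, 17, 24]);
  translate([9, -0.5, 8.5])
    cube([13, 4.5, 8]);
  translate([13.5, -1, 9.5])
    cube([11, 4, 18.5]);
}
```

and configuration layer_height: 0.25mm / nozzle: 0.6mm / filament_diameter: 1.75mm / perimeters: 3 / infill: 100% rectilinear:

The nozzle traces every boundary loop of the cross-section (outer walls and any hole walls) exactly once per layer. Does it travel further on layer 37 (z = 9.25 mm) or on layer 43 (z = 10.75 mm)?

layer 43 (z = 10.75 mm)

Layer 37 (z = 9.25): the cube is present — its section is the full 16×17 rectangle (perimeter 66.00 mm); the cube at (9, -0.5) (footprint 13×4.5) is included at this height (perimeter 35.00 mm); the cube at (13.5, -1) is absent (z outside [9.5, 28]); Taking the union: the regions partially overlap (shared area 28.00 mm²), so the edge portions inside another operand are dropped and the merged outline is re-measured after clipping — boundary = 79.00 mm. So its perimeter = 79.00 mm. Layer 43 (z = 10.75): the 16×17 cube contributes its full rectangle (perimeter 66.00 mm); the cube at (9, -0.5) (footprint 13×4.5) is included at this height (perimeter 35.00 mm); the 11×4 cube at (13.5, -1) contributes its full rectangle (perimeter 30.00 mm); Combining (union): the regions partially overlap (shared area 57.75 mm²), so the edge portions inside another operand are dropped and the merged outline is re-measured after clipping — boundary = 85.00 mm. So its perimeter = 85.00 mm. Layer 43 is larger (85.00 vs 79.00 mm).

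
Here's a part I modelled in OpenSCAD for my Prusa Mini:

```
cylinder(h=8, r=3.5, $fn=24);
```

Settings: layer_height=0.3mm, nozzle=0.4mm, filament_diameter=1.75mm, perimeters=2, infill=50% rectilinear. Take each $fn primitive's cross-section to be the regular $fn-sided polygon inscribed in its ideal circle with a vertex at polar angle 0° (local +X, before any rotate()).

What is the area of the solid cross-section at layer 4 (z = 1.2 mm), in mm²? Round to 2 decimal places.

At z = 1.2 mm: the r=3.5 cylinder contributes a regular 24-gon of circumradius 3.5 (area = (24/2)·3.500²·sin(360°/24) = 38.05 mm²). Overall, the cross-section is a single solid region. Net area = 38.05 mm².

38.05 mm²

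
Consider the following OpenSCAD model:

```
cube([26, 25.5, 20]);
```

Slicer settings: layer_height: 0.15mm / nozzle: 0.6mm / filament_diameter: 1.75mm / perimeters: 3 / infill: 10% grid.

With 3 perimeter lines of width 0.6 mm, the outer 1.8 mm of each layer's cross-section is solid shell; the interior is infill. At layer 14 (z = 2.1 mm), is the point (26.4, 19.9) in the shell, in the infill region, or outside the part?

outside

At z = 2.1 mm: the 26×25.5 cube contributes its full rectangle. Overall, the cross-section is a single solid region. The nearest boundary edge runs (26.00, 0.00)→(26.00, 25.50); distance from the point to it = 0.40 mm. The point is not inside any of the regions above, so it lies outside the cross-section (0.40 mm from the nearest boundary).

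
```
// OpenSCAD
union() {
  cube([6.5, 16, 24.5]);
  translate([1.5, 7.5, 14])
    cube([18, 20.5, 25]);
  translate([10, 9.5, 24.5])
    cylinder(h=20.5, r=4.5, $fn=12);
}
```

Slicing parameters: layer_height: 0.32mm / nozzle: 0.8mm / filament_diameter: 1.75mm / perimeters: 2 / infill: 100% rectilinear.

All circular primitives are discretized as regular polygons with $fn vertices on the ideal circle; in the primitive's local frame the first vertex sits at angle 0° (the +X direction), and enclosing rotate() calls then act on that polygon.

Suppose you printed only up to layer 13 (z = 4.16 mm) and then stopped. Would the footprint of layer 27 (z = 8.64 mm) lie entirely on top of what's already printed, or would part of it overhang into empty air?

entirely on top

Compare the two slices. At z = 4.16: the cube (footprint 6.5×16) is included at this height (area 104.00 mm²); the cube at (1.5, 7.5) does not reach this height (z outside [14, 39]); the cylinder at (10, 9.5) is absent (z outside [24.5, 45]); Combining (union): only the 6.5×16 cube is present, so the union is just that shape — area = 104.00 mm². At z = 8.64: the 6.5×16 cube contributes its full rectangle (area 104.00 mm²); the cube at (1.5, 7.5) does not reach this height (z outside [14, 39]); the cylinder at (10, 9.5) is not intersected at this z (z outside [24.5, 45]); Combining (union): only the 6.5×16 cube is present, so the union is just that shape — area = 104.00 mm². Checking containment: the cross-section at z = 8.64 is a subset of the cross-section at z = 4.16.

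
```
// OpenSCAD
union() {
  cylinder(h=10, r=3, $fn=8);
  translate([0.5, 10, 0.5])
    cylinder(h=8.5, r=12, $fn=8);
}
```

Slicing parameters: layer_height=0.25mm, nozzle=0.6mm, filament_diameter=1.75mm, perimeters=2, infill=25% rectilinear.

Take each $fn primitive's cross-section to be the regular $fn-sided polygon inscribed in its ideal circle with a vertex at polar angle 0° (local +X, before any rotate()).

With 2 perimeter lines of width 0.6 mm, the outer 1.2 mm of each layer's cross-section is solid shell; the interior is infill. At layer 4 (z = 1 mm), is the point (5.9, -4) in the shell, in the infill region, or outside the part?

outside

At z = 1 mm: the r=3 cylinder gives a regular 8-gon of circumradius 3 (constant along its height); the cylinder at (0.5, 10): section is a regular 8-gon, circumradius r=12; Taking the union: the regions partially overlap (shared area 20.59 mm²), so overlapping operands fuse into one piece — 1 connected region. Overall, the cross-section is a single solid region. The nearest boundary edge runs (8.99, 1.51)→(2.52, -1.16); distance from the point to it = 3.91 mm. The point is not inside any of the regions above, so it lies outside the cross-section (3.91 mm from the nearest boundary).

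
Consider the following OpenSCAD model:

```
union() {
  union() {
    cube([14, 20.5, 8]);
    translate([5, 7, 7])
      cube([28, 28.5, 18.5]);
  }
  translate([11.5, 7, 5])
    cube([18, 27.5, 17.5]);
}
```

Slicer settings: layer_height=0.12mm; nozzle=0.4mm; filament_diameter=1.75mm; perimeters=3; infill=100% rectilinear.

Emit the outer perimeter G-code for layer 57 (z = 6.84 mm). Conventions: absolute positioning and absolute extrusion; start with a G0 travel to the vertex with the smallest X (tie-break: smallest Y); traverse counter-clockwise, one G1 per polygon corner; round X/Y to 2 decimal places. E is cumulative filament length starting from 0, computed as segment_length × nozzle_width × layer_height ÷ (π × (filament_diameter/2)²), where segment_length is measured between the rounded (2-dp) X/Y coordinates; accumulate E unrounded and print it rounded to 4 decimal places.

At z = 6.84 mm: the 14×20.5 cube contributes its full rectangle; the cube at (5, 7) is absent (z outside [7, 25.5]); Merging all regions: only the 14×20.5 cube is present, so the union is just that shape — 1 connected region; the cube at (11.5, 7) is present — its section is the full 18×27.5 rectangle; Merging all regions: the regions partially overlap (shared area 33.75 mm²), so overlapping operands fuse into one piece — 1 connected region. The outline is a single polygon with 8 vertices. Extrusion per mm of travel: 0.4 × 0.12 / (π × 0.875²) = 0.019956. Accumulating E over each segment gives final E = 2.5544.

G0 X0.00 Y0.00 Z6.84
G1 X14.00 Y0.00 E0.2794
G1 X14.00 Y7.00 E0.4191
G1 X29.50 Y7.00 E0.7284
G1 X29.50 Y34.50 E1.2772
G1 X11.50 Y34.50 E1.6364
G1 X11.50 Y20.50 E1.9158
G1 X0.00 Y20.50 E2.1453
G1 X0.00 Y0.00 E2.5544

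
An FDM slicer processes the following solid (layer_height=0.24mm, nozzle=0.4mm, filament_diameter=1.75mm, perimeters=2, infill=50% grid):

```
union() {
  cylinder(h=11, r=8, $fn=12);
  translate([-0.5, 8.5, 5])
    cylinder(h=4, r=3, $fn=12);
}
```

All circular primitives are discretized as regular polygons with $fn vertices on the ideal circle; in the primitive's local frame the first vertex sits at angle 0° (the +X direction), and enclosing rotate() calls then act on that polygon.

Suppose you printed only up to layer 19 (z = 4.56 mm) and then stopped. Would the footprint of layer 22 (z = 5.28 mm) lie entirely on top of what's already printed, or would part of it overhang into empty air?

Compare the two slices. At z = 4.56: the r=8 cylinder contributes a regular 12-gon of circumradius 8 (area = (12/2)·8.000²·sin(360°/12) = 192.00 mm²); the cylinder at (-0.5, 8.5) is not intersected at this z (z outside [5, 9]); Taking the union: only the r=8 cylinder is present, so the union is just that shape — area = 192.00 mm². At z = 5.28: the r=8 cylinder contributes a regular 12-gon of circumradius 8 (area = (12/2)·8.000²·sin(360°/12) = 192.00 mm²); the r=3 cylinder at (-0.5, 8.5) gives a regular 12-gon of circumradius 3 (constant along its height) (area = (12/2)·3.000²·sin(360°/12) = 27.00 mm²); Merging all regions: the regions partially overlap — summed areas 219.00 mm² minus the doubly-counted overlap 8.45 mm² gives 210.55 mm² — area = 210.55 mm². Checking containment: at z = 5.28 the cross-section extends beyond the z = 4.56 cross-section by about 18.55 mm².

part overhangs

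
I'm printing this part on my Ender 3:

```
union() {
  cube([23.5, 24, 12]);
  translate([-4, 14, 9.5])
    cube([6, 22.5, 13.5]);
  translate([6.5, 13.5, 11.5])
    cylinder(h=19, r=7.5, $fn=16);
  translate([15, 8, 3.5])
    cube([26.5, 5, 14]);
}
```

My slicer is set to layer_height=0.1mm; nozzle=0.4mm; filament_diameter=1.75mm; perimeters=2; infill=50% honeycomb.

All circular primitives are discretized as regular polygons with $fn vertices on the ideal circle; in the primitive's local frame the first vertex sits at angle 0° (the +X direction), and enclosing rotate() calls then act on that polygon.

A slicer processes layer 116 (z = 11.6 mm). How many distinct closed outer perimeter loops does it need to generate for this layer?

At z = 11.6 mm: the cube (footprint 23.5×24) is included at this height; the 6×22.5 cube at (-4, 14) contributes its full rectangle; the r=7.5 cylinder at (6.5, 13.5) gives a regular 16-gon of circumradius 7.5 (constant along its height); the 26.5×5 cube at (15, 8) contributes its full rectangle; Combining (union): the regions partially overlap (shared area 232.04 mm²), so overlapping operands fuse into one piece — 1 connected region. The result has 1 disconnected region.

1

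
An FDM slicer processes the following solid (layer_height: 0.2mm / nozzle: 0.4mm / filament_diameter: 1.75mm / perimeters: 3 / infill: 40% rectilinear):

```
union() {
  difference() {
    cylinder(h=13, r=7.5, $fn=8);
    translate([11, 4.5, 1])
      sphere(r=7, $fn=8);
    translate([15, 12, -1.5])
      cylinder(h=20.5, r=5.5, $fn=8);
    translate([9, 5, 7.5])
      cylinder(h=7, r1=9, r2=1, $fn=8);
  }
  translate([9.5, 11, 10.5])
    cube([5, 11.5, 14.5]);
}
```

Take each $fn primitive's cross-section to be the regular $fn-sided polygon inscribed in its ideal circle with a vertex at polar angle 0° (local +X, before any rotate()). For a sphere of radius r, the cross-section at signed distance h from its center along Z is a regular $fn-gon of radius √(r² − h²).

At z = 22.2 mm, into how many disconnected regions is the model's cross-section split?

At z = 22.2 mm: the cylinder is not intersected at this z (z outside [0, 13]); the sphere at (11, 4.5) is not intersected at this z (|z−center|=21.200 > r=7); the cylinder at (15, 12) is not intersected at this z (z outside [-1.5, 19]); the cone at (9, 5) is not intersected at this z (z outside [7.5, 14.5]); Taking the first minus the rest: the first operand is absent here, so nothing remains; the cube at (9.5, 11) (footprint 5×11.5) is included at this height; Combining (union): only the 5×11.5 cube at (9.5, 11) is present, so the union is just that shape — 1 connected region. The result has 1 disconnected region.

1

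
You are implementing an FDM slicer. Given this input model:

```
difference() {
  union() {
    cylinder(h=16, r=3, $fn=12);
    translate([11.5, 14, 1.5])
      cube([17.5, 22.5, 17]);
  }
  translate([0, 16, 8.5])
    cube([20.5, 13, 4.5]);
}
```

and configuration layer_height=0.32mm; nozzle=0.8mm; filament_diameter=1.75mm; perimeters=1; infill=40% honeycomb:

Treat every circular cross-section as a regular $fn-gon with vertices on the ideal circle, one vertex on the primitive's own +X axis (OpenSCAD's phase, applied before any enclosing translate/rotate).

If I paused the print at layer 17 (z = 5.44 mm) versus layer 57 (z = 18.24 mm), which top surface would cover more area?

Layer 17 (z = 5.44): the cylinder: section is a regular 12-gon, circumradius r=3 (area = (12/2)·3.000²·sin(360°/12) = 27.00 mm²); the cube at (11.5, 14) (footprint 17.5×22.5) is included at this height (area 393.75 mm²); Combining (union): the 2 present regions are separate (no shared area or edge), so areas and boundary lengths simply add and each stays a separate island — area = 420.75 mm²; the cube at (0, 16) does not reach this height (z outside [8.5, 13]); Taking the first minus the rest: none of the subtracted shapes is present at this height, so that combined region is unchanged — area = 420.75 mm². So its area = 420.75 mm². Layer 57 (z = 18.24): the cylinder does not reach this height (z outside [0, 16]); the 17.5×22.5 cube at (11.5, 14) contributes its full rectangle (area 393.75 mm²); Merging all regions: only the 17.5×22.5 cube at (11.5, 14) is present, so the union is just that shape — area = 393.75 mm²; the cube at (0, 16) is absent (z outside [8.5, 13]); After the difference (first − rest): none of the subtracted shapes is present at this height, so the result so far is unchanged — area = 393.75 mm². So its area = 393.75 mm². Layer 17 is larger (420.75 vs 393.75 mm²).

layer 17 (z = 5.44 mm)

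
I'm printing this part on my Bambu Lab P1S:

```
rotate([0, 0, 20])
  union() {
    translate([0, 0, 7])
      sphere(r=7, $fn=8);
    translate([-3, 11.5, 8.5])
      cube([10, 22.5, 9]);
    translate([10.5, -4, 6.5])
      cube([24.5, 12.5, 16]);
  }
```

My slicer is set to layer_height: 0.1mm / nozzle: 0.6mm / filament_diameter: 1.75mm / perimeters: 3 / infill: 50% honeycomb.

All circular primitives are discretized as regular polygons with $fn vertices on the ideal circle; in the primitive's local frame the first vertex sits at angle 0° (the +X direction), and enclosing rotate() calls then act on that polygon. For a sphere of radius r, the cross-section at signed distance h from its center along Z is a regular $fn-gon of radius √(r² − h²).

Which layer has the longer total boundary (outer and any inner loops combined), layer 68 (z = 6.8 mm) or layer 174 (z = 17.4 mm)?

layer 174 (z = 17.4 mm)

Layer 68 (z = 6.8): the sphere: section is a regular 8-gon, circumradius = √(r²−h²) = √(7²−0.2²) = 6.997 (perimeter = 2·8·6.997·sin(180°/8) = 42.84 mm); the cube at (-3, 11.5) is not intersected at this z (z outside [8.5, 17.5]); the 24.5×12.5 cube at (10.5, -4) contributes its full rectangle (perimeter 74.00 mm); Taking the union: the 2 present regions are separate (no shared area or edge), so areas and boundary lengths simply add and each stays a separate island — boundary = 116.84 mm; (whole slice rotated 20° about Z — lengths, areas and connectivity unchanged). So its perimeter = 116.84 mm. Layer 174 (z = 17.4): the sphere does not reach this height (|z−center|=10.400 > r=7); the cube at (-3, 11.5) (footprint 10×22.5) is included at this height (perimeter 65.00 mm); the 24.5×12.5 cube at (10.5, -4) contributes its full rectangle (perimeter 74.00 mm); Merging all regions: the 2 present regions are separate (no shared area or edge), so areas and boundary lengths simply add and each stays a separate island — boundary = 139.00 mm; (rotated 20° about Z; rotation is an isometry so areas/perimeters/island counts are preserved). So its perimeter = 139.00 mm. Layer 174 is larger (139.00 vs 116.84 mm).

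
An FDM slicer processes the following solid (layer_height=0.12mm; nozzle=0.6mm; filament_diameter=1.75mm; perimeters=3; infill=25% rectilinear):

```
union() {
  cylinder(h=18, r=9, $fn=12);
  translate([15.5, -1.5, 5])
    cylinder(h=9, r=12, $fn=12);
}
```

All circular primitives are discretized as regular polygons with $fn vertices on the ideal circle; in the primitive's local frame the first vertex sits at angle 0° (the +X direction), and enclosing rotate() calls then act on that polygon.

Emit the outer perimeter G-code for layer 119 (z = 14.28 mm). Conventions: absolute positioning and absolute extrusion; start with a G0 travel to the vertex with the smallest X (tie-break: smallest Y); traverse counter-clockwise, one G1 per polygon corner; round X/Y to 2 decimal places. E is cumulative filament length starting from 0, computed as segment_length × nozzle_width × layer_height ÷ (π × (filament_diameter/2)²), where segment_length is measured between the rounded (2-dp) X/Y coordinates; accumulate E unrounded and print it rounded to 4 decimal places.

G0 X-9.00 Y0.00 Z14.28
G1 X-7.79 Y-4.50 E0.1395
G1 X-4.50 Y-7.79 E0.2788
G1 X0.00 Y-9.00 E0.4183
G1 X4.50 Y-7.79 E0.5577
G1 X7.79 Y-4.50 E0.6970
G1 X9.00 Y0.00 E0.8365
G1 X7.79 Y4.50 E0.9760
G1 X4.50 Y7.79 E1.1153
G1 X0.00 Y9.00 E1.2548
G1 X-4.50 Y7.79 E1.3942
G1 X-7.79 Y4.50 E1.5335
G1 X-9.00 Y0.00 E1.6730

At z = 14.28 mm: the r=9 cylinder contributes a regular 12-gon of circumradius 9; the cylinder at (15.5, -1.5) is not intersected at this z (z outside [5, 14]); Taking the union: only the r=9 cylinder is present, so the union is just that shape — 1 connected region. The outline is a single polygon with 12 vertices. Extrusion per mm of travel: 0.6 × 0.12 / (π × 0.875²) = 0.029934. Accumulating E over each segment gives final E = 1.6730.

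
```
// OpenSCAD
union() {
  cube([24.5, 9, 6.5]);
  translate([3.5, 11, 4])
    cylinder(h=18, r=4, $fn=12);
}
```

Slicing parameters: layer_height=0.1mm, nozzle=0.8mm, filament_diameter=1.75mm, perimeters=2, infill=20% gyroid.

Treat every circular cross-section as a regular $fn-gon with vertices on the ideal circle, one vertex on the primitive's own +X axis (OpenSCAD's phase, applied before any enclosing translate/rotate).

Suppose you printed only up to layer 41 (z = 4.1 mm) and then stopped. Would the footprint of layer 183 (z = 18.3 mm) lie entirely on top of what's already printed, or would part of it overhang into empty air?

Compare the two slices. At z = 4.1: the 24.5×9 cube contributes its full rectangle (area 220.50 mm²); the cylinder at (3.5, 11): section is a regular 12-gon, circumradius r=4 (area = (12/2)·4.000²·sin(360°/12) = 48.00 mm²); Merging all regions: the regions partially overlap — summed areas 268.50 mm² minus the doubly-counted overlap 9.07 mm² gives 259.43 mm² — area = 259.43 mm². At z = 18.3: the cube is absent (z outside [0, 6.5]); the r=4 cylinder at (3.5, 11) gives a regular 12-gon of circumradius 4 (constant along its height) (area = (12/2)·4.000²·sin(360°/12) = 48.00 mm²); Taking the union: only the r=4 cylinder at (3.5, 11) is present, so the union is just that shape — area = 48.00 mm². Checking containment: the cross-section at z = 18.3 is a subset of the cross-section at z = 4.1.

entirely on top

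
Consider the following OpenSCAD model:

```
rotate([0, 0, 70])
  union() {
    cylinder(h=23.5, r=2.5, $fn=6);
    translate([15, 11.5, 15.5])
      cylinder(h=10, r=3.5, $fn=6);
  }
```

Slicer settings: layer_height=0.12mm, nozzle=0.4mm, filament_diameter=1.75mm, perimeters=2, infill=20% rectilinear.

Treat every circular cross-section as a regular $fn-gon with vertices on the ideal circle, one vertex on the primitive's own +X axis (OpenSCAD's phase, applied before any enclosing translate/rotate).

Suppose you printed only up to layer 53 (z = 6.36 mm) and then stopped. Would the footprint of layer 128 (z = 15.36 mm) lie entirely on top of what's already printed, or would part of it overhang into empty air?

Compare the two slices. At z = 6.36: the cylinder: section is a regular 6-gon, circumradius r=2.5 (area = (6/2)·2.500²·sin(360°/6) = 16.24 mm²); the cylinder at (15, 11.5) is not intersected at this z (z outside [15.5, 25.5]); Taking the union: only the r=2.5 cylinder is present, so the union is just that shape — area = 16.24 mm²; (rotated 70° about Z; rotation is an isometry so areas/perimeters/island counts are preserved). At z = 15.36: the cylinder: section is a regular 6-gon, circumradius r=2.5 (area = (6/2)·2.500²·sin(360°/6) = 16.24 mm²); the cylinder at (15, 11.5) is absent (z outside [15.5, 25.5]); Merging all regions: only the r=2.5 cylinder is present, so the union is just that shape — area = 16.24 mm²; (rotated 70° about Z; rotation is an isometry so areas/perimeters/island counts are preserved). Checking containment: the cross-section at z = 15.36 is a subset of the cross-section at z = 6.36.

entirely on top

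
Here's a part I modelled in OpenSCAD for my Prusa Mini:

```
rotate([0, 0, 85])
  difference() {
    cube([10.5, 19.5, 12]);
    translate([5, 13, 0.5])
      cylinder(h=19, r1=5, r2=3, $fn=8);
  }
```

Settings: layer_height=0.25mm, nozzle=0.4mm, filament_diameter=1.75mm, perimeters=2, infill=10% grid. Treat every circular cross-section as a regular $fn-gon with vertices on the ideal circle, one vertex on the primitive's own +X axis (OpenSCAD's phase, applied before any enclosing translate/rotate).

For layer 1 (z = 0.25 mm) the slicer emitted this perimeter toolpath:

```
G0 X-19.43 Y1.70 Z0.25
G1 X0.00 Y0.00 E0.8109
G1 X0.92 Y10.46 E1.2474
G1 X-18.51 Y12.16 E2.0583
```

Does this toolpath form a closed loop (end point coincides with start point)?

no

Start point (G0): (-19.43, 1.70). End point (last G1): the path does not return to the start — open.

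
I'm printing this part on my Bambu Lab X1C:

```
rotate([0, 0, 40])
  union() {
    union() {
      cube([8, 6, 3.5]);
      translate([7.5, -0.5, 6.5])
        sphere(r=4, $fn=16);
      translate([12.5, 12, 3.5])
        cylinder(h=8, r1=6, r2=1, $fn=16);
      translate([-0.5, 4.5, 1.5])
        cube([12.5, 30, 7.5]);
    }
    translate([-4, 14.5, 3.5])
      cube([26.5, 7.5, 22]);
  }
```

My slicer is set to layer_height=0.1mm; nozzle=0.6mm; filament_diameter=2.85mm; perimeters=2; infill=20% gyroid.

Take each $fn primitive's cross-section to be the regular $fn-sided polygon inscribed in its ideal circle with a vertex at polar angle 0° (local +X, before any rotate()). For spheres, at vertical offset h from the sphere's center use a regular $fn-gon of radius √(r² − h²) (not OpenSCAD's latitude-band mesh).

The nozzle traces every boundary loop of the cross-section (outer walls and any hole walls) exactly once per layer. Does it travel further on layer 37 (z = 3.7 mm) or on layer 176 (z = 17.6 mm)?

Layer 37 (z = 3.7): the cube is not intersected at this z (z outside [0, 3.5]); the sphere at (7.5, -0.5): section is a regular 16-gon, circumradius = √(r²−h²) = √(4²−2.8²) = 2.857 (perimeter = 2·16·2.857·sin(180°/16) = 17.83 mm); the cone at (12.5, 12) contributes a regular 16-gon of circumradius 5.875 (interpolated between r1=6 and r2=1 at t=0.025) (perimeter = 2·16·5.875·sin(180°/16) = 36.68 mm); the cube at (-0.5, 4.5) is present — its section is the full 12.5×30 rectangle (perimeter 85.00 mm); Merging all regions: the regions partially overlap (shared area 47.01 mm²), so the edge portions inside another operand are dropped and the merged outline is re-measured after clipping — boundary = 110.64 mm; the cube at (-4, 14.5) is present — its section is the full 26.5×7.5 rectangle (perimeter 68.00 mm); Merging all regions: the regions partially overlap (shared area 107.78 mm²), so the edge portions inside another operand are dropped and the merged outline is re-measured after clipping — boundary = 129.07 mm; (rotated 40° about Z; rotation is an isometry so areas/perimeters/island counts are preserved). So its perimeter = 129.07 mm. Layer 176 (z = 17.6): the cube is not intersected at this z (z outside [0, 3.5]); the sphere at (7.5, -0.5) does not reach this height (|z−center|=11.100 > r=4); the cone at (12.5, 12) does not reach this height (z outside [3.5, 11.5]); the cube at (-0.5, 4.5) is absent (z outside [1.5, 9]); Combining (union): nothing is present at this height; the cube at (-4, 14.5) is present — its section is the full 26.5×7.5 rectangle (perimeter 68.00 mm); Combining (union): only the 26.5×7.5 cube at (-4, 14.5) is present, so the union is just that shape — boundary = 68.00 mm; (rotated 40° about Z; rotation is an isometry so areas/perimeters/island counts are preserved). So its perimeter = 68.00 mm. Layer 37 is larger (129.07 vs 68.00 mm).

layer 37 (z = 3.7 mm)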